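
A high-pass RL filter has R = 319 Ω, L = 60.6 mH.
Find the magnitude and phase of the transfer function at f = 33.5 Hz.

Step 1 — Angular frequency: ω = 2π·33.5 = 210.5 rad/s.
Step 2 — Transfer function: H(jω) = jωL/(R + jωL).
Step 3 — Numerator jωL = j·12.76; denominator R + jωL = 319 + j12.76.
Step 4 — H = 0.001596 + j0.03992.
Step 5 — Magnitude: |H| = 0.03995 (-28.0 dB); phase: φ = 87.7°.

|H| = 0.03995 (-28.0 dB), φ = 87.7°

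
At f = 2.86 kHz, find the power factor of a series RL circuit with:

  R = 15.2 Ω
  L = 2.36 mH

Step 1 — Angular frequency: ω = 2π·f = 2π·2860 = 1.797e+04 rad/s.
Step 2 — Component impedances:
  R: Z = R = 15.2 Ω
  L: Z = jωL = j·1.797e+04·0.00236 = 0 + j42.41 Ω
Step 3 — Series combination: Z_total = R + L = 15.2 + j42.41 Ω = 45.05∠70.3° Ω.
Step 4 — Power factor: PF = cos(φ) = Re(Z)/|Z| = 15.2/45.05 = 0.3374.
Step 5 — Type: Im(Z) = 42.41 ⇒ lagging (phase φ = 70.3°).

PF = 0.3374 (lagging, φ = 70.3°)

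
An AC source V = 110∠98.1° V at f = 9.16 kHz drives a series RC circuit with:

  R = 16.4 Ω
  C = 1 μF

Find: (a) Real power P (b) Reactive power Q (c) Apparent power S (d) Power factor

Step 1 — Angular frequency: ω = 2π·f = 2π·9160 = 5.755e+04 rad/s.
Step 2 — Component impedances:
  R: Z = R = 16.4 Ω
  C: Z = 1/(jωC) = -j/(ω·C) = 0 - j17.37 Ω
Step 3 — Series combination: Z_total = R + C = 16.4 - j17.37 Ω = 23.89∠-46.7° Ω.
Step 4 — Source phasor: V = 110∠98.1° V = -15.5 + j108.9 V.
Step 5 — Current: I = V / Z = -3.76 + j2.657 A = 4.604∠144.8° A.
Step 6 — Complex power: S = V·I* = 347.6 - j368.3 VA.
Step 7 — Real power: P = Re(S) = 347.6 W.
Step 8 — Reactive power: Q = Im(S) = -368.3 VAR.
Step 9 — Apparent power: |S| = 506.4 VA.
Step 10 — Power factor: PF = P/|S| = 0.6864 (leading).

(a) P = 347.6 W  (b) Q = -368.3 VAR  (c) S = 506.4 VA  (d) PF = 0.6864 (leading)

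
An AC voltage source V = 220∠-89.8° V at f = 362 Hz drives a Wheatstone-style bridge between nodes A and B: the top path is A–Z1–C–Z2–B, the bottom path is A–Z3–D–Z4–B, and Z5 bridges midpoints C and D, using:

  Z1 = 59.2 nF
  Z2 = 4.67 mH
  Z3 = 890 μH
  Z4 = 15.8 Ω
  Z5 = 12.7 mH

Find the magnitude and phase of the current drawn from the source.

Step 1 — Angular frequency: ω = 2π·f = 2π·362 = 2275 rad/s.
Step 2 — Component impedances:
  Z1: Z = 1/(jωC) = -j/(ω·C) = 0 - j7427 Ω
  Z2: Z = jωL = j·2275·0.00467 = 0 + j10.62 Ω
  Z3: Z = jωL = j·2275·0.00089 = 0 + j2.024 Ω
  Z4: Z = R = 15.8 Ω
  Z5: Z = jωL = j·2275·0.0127 = 0 + j28.89 Ω
Step 3 — Bridge requires nodal analysis (the Z5 bridge couples midpoints C and D, so the two paths cannot be reduced to a simple series/parallel combination). Setting node B to ground and injecting 1 A at node A, the 3-node admittance system at A, C, D solves to V_A = Z_AB = 13.64 + j7.463 Ω = 15.55∠28.7° Ω.
Step 4 — Source phasor: V = 220∠-89.8° V = 0.7679 - j220 V.
Step 5 — Ohm's law: I = V / Z_total = (0.7679 - j220) / (13.64 + j7.463) = -6.75 - j12.44 A.
Step 6 — Convert to polar: |I| = 14.15 A, ∠I = -118.5°.

I = 14.15∠-118.5° A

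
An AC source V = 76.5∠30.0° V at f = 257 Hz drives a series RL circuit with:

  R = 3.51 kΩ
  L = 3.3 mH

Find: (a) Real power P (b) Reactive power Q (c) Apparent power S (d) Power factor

Step 1 — Angular frequency: ω = 2π·f = 2π·257 = 1615 rad/s.
Step 2 — Component impedances:
  R: Z = R = 3510 Ω
  L: Z = jωL = j·1615·0.0033 = 0 + j5.329 Ω
Step 3 — Series combination: Z_total = R + L = 3510 + j5.329 Ω = 3510∠0.1° Ω.
Step 4 — Source phasor: V = 76.5∠30.0° V = 66.25 + j38.25 V.
Step 5 — Current: I = V / Z = 0.01889 + j0.01087 A = 0.02179∠29.9° A.
Step 6 — Complex power: S = V·I* = 1.667 + j0.002531 VA.
Step 7 — Real power: P = Re(S) = 1.667 W.
Step 8 — Reactive power: Q = Im(S) = 0.002531 VAR.
Step 9 — Apparent power: |S| = 1.667 VA.
Step 10 — Power factor: PF = P/|S| = 1 (lagging).

(a) P = 1.667 W  (b) Q = 0.002531 VAR  (c) S = 1.667 VA  (d) PF = 1 (lagging)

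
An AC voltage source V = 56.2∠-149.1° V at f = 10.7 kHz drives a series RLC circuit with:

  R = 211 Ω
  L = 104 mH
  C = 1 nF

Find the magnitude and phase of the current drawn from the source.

Step 1 — Angular frequency: ω = 2π·f = 2π·1.07e+04 = 6.723e+04 rad/s.
Step 2 — Component impedances:
  R: Z = R = 211 Ω
  L: Z = jωL = j·6.723e+04·0.104 = 0 + j6992 Ω
  C: Z = 1/(jωC) = -j/(ω·C) = 0 - j1.487e+04 Ω
Step 3 — Series combination: Z_total = R + L + C = 211 - j7882 Ω = 7885∠-88.5° Ω.
Step 4 — Source phasor: V = 56.2∠-149.1° V = -48.22 - j28.86 V.
Step 5 — Ohm's law: I = V / Z_total = (-48.22 - j28.86) / (211 - j7882) = 0.003495 - j0.006211 A.
Step 6 — Convert to polar: |I| = 0.007127 A, ∠I = -60.6°.

I = 0.007127∠-60.6° A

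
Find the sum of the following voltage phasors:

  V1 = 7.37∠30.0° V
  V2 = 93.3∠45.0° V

Step 1 — Convert each phasor to rectangular form:
  V1 = 7.37·(cos(30.0°) + j·sin(30.0°)) = 6.383 + j3.685 V
  V2 = 93.3·(cos(45.0°) + j·sin(45.0°)) = 65.97 + j65.97 V
Step 2 — Sum components: V_total = 72.36 + j69.66 V.
Step 3 — Convert to polar: |V_total| = 100.4 V, ∠V_total = 43.9°.

V_total = 100.4∠43.9° V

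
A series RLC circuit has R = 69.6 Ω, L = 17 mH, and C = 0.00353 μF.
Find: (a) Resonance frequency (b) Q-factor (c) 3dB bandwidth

Step 1 — Resonance: ω₀ = 1/√(LC) = 1/√(0.017·3.53e-09) = 1.291e+05 rad/s.
Step 2 — f₀ = ω₀/(2π) = 2.055e+04 Hz.
Step 3 — Series Q: Q = ω₀L/R = 1.291e+05·0.017/69.6 = 31.53.
Step 4 — Bandwidth: Δω = ω₀/Q = 4094 rad/s; BW = Δω/(2π) = 651.6 Hz.

(a) f₀ = 2.055e+04 Hz  (b) Q = 31.53  (c) BW = 651.6 Hz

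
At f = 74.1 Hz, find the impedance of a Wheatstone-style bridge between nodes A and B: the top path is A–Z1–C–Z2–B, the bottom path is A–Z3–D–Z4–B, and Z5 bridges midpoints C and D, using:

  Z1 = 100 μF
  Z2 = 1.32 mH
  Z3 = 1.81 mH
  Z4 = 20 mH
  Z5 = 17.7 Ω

Step 1 — Angular frequency: ω = 2π·f = 2π·74.1 = 465.6 rad/s.
Step 2 — Component impedances:
  Z1: Z = 1/(jωC) = -j/(ω·C) = 0 - j21.48 Ω
  Z2: Z = jωL = j·465.6·0.00132 = 0 + j0.6146 Ω
  Z3: Z = jωL = j·465.6·0.00181 = 0 + j0.8427 Ω
  Z4: Z = jωL = j·465.6·0.02 = 0 + j9.312 Ω
  Z5: Z = R = 17.7 Ω
Step 3 — Bridge requires nodal analysis (the Z5 bridge couples midpoints C and D, so the two paths cannot be reduced to a simple series/parallel combination). Setting node B to ground and injecting 1 A at node A, the 3-node admittance system at A, C, D solves to V_A = Z_AB = 9.137 + j9.909 Ω = 13.48∠47.3° Ω.

Z = 9.137 + j9.909 Ω = 13.48∠47.3° Ω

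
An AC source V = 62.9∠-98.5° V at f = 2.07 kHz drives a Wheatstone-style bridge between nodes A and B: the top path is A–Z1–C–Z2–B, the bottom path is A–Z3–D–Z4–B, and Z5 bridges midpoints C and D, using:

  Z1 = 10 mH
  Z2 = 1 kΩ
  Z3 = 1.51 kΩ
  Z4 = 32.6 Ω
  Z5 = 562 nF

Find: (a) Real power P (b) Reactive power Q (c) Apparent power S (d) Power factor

Step 1 — Angular frequency: ω = 2π·f = 2π·2070 = 1.301e+04 rad/s.
Step 2 — Component impedances:
  Z1: Z = jωL = j·1.301e+04·0.01 = 0 + j130.1 Ω
  Z2: Z = R = 1000 Ω
  Z3: Z = R = 1510 Ω
  Z4: Z = R = 32.6 Ω
  Z5: Z = 1/(jωC) = -j/(ω·C) = 0 - j136.8 Ω
Step 3 — Bridge requires nodal analysis (the Z5 bridge couples midpoints C and D, so the two paths cannot be reduced to a simple series/parallel combination). Setting node B to ground and injecting 1 A at node A, the 3-node admittance system at A, C, D solves to V_A = Z_AB = 48.08 + j3.971 Ω = 48.25∠4.7° Ω.
Step 4 — Source phasor: V = 62.9∠-98.5° V = -9.297 - j62.21 V.
Step 5 — Current: I = V / Z = -0.2982 - j1.269 A = 1.304∠-103.2° A.
Step 6 — Complex power: S = V·I* = 81.73 + j6.75 VA.
Step 7 — Real power: P = Re(S) = 81.73 W.
Step 8 — Reactive power: Q = Im(S) = 6.75 VAR.
Step 9 — Apparent power: |S| = 82.01 VA.
Step 10 — Power factor: PF = P/|S| = 0.9966 (lagging).

(a) P = 81.73 W  (b) Q = 6.75 VAR  (c) S = 82.01 VA  (d) PF = 0.9966 (lagging)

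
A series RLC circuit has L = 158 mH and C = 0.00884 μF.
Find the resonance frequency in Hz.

Step 1 — Resonance condition Im(Z)=0 gives ω₀ = 1/√(LC).
Step 2 — ω₀ = 1/√(0.158·8.84e-09) = 2.676e+04 rad/s.
Step 3 — f₀ = ω₀/(2π) = 4259 Hz.

f₀ = 4259 Hz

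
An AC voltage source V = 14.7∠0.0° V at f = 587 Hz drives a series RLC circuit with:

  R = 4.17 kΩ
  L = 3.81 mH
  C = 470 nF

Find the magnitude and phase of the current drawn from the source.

Step 1 — Angular frequency: ω = 2π·f = 2π·587 = 3688 rad/s.
Step 2 — Component impedances:
  R: Z = R = 4170 Ω
  L: Z = jωL = j·3688·0.00381 = 0 + j14.05 Ω
  C: Z = 1/(jωC) = -j/(ω·C) = 0 - j576.9 Ω
Step 3 — Series combination: Z_total = R + L + C = 4170 - j562.8 Ω = 4208∠-7.7° Ω.
Step 4 — Source phasor: V = 14.7∠0.0° V = 14.7 V.
Step 5 — Ohm's law: I = V / Z_total = (14.7) / (4170 - j562.8) = 0.003462 + j0.0004673 A.
Step 6 — Convert to polar: |I| = 0.003494 A, ∠I = 7.7°.

I = 0.003494∠7.7° A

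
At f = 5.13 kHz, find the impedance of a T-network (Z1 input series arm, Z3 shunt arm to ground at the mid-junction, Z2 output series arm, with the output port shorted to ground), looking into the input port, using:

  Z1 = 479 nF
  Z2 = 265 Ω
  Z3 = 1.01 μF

Step 1 — Angular frequency: ω = 2π·f = 2π·5130 = 3.223e+04 rad/s.
Step 2 — Component impedances:
  Z1: Z = 1/(jωC) = -j/(ω·C) = 0 - j64.77 Ω
  Z2: Z = R = 265 Ω
  Z3: Z = 1/(jωC) = -j/(ω·C) = 0 - j30.72 Ω
Step 3 — With the output port shorted to ground, the output series arm Z2 runs from the junction to ground; the shunt arm Z3 also runs from the junction to ground. They appear in parallel: Z3 || Z2 = 3.513 - j30.31 Ω.
Step 4 — Series with input arm Z1: Z_in = Z1 + (Z3 || Z2) = 3.513 - j95.08 Ω = 95.14∠-87.9° Ω.

Z = 3.513 - j95.08 Ω = 95.14∠-87.9° Ω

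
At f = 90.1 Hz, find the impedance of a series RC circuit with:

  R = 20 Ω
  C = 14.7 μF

Step 1 — Angular frequency: ω = 2π·f = 2π·90.1 = 566.1 rad/s.
Step 2 — Component impedances:
  R: Z = R = 20 Ω
  C: Z = 1/(jωC) = -j/(ω·C) = 0 - j120.2 Ω
Step 3 — Series combination: Z_total = R + C = 20 - j120.2 Ω = 121.8∠-80.6° Ω.

Z = 20 - j120.2 Ω = 121.8∠-80.6° Ω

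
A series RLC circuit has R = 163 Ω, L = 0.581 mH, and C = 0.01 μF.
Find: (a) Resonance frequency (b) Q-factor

Step 1 — Resonance condition Im(Z)=0 gives ω₀ = 1/√(LC).
Step 2 — ω₀ = 1/√(0.000581·1e-08) = 4.149e+05 rad/s.
Step 3 — f₀ = ω₀/(2π) = 6.603e+04 Hz.
Step 4 — Series Q: Q = ω₀L/R = 4.149e+05·0.000581/163 = 1.479.

(a) f₀ = 6.603e+04 Hz  (b) Q = 1.479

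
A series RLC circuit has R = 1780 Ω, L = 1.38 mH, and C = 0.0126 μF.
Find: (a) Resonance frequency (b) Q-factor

Step 1 — Resonance condition Im(Z)=0 gives ω₀ = 1/√(LC).
Step 2 — ω₀ = 1/√(0.00138·1.26e-08) = 2.398e+05 rad/s.
Step 3 — f₀ = ω₀/(2π) = 3.817e+04 Hz.
Step 4 — Series Q: Q = ω₀L/R = 2.398e+05·0.00138/1780 = 0.1859.

(a) f₀ = 3.817e+04 Hz  (b) Q = 0.1859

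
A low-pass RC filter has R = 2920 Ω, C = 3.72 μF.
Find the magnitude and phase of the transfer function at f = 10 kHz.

Step 1 — Angular frequency: ω = 2π·1e+04 = 6.283e+04 rad/s.
Step 2 — Transfer function: H(jω) = 1/(1 + jωRC).
Step 3 — Denominator: 1 + jωRC = 1 + j·6.283e+04·2920·3.72e-06 = 1 + j682.5.
Step 4 — H = 2.147e-06 - j0.001465.
Step 5 — Magnitude: |H| = 0.001465 (-56.7 dB); phase: φ = -89.9°.

|H| = 0.001465 (-56.7 dB), φ = -89.9°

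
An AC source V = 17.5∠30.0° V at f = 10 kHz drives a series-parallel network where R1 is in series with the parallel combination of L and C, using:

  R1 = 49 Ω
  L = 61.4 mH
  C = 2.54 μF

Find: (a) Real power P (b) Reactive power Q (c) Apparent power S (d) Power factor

Step 1 — Angular frequency: ω = 2π·f = 2π·1e+04 = 6.283e+04 rad/s.
Step 2 — Component impedances:
  R1: Z = R = 49 Ω
  L: Z = jωL = j·6.283e+04·0.0614 = 0 + j3858 Ω
  C: Z = 1/(jωC) = -j/(ω·C) = 0 - j6.266 Ω
Step 3 — Parallel branch: L || C = 1/(1/L + 1/C) = 0 - j6.276 Ω.
Step 4 — Series with R1: Z_total = R1 + (L || C) = 49 - j6.276 Ω = 49.4∠-7.3° Ω.
Step 5 — Source phasor: V = 17.5∠30.0° V = 15.16 + j8.75 V.
Step 6 — Current: I = V / Z = 0.2818 + j0.2147 A = 0.3542∠37.3° A.
Step 7 — Complex power: S = V·I* = 6.149 - j0.7876 VA.
Step 8 — Real power: P = Re(S) = 6.149 W.
Step 9 — Reactive power: Q = Im(S) = -0.7876 VAR.
Step 10 — Apparent power: |S| = 6.199 VA.
Step 11 — Power factor: PF = P/|S| = 0.9919 (leading).

(a) P = 6.149 W  (b) Q = -0.7876 VAR  (c) S = 6.199 VA  (d) PF = 0.9919 (leading)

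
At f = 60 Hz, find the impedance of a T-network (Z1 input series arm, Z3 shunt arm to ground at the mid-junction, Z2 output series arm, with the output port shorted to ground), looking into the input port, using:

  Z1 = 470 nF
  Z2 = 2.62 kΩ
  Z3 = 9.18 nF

Step 1 — Angular frequency: ω = 2π·f = 2π·60 = 377 rad/s.
Step 2 — Component impedances:
  Z1: Z = 1/(jωC) = -j/(ω·C) = 0 - j5644 Ω
  Z2: Z = R = 2620 Ω
  Z3: Z = 1/(jωC) = -j/(ω·C) = 0 - j2.89e+05 Ω
Step 3 — With the output port shorted to ground, the output series arm Z2 runs from the junction to ground; the shunt arm Z3 also runs from the junction to ground. They appear in parallel: Z3 || Z2 = 2620 - j23.75 Ω.
Step 4 — Series with input arm Z1: Z_in = Z1 + (Z3 || Z2) = 2620 - j5668 Ω = 6244∠-65.2° Ω.

Z = 2620 - j5668 Ω = 6244∠-65.2° Ω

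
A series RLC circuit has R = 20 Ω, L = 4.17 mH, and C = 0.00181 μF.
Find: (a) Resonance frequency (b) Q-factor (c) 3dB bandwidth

Step 1 — Resonance: ω₀ = 1/√(LC) = 1/√(0.00417·1.81e-09) = 3.64e+05 rad/s.
Step 2 — f₀ = ω₀/(2π) = 5.793e+04 Hz.
Step 3 — Series Q: Q = ω₀L/R = 3.64e+05·0.00417/20 = 75.89.
Step 4 — Bandwidth: Δω = ω₀/Q = 4796 rad/s; BW = Δω/(2π) = 763.3 Hz.

(a) f₀ = 5.793e+04 Hz  (b) Q = 75.89  (c) BW = 763.3 Hz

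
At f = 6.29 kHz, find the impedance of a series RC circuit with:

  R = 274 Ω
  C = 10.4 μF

Step 1 — Angular frequency: ω = 2π·f = 2π·6290 = 3.952e+04 rad/s.
Step 2 — Component impedances:
  R: Z = R = 274 Ω
  C: Z = 1/(jωC) = -j/(ω·C) = 0 - j2.433 Ω
Step 3 — Series combination: Z_total = R + C = 274 - j2.433 Ω = 274∠-0.5° Ω.

Z = 274 - j2.433 Ω = 274∠-0.5° Ω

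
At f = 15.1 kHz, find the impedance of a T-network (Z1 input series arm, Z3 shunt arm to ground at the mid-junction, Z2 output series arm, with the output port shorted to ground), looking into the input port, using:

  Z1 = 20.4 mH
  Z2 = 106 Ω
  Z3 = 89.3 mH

Step 1 — Angular frequency: ω = 2π·f = 2π·1.51e+04 = 9.488e+04 rad/s.
Step 2 — Component impedances:
  Z1: Z = jωL = j·9.488e+04·0.0204 = 0 + j1935 Ω
  Z2: Z = R = 106 Ω
  Z3: Z = jωL = j·9.488e+04·0.0893 = 0 + j8472 Ω
Step 3 — With the output port shorted to ground, the output series arm Z2 runs from the junction to ground; the shunt arm Z3 also runs from the junction to ground. They appear in parallel: Z3 || Z2 = 106 + j1.326 Ω.
Step 4 — Series with input arm Z1: Z_in = Z1 + (Z3 || Z2) = 106 + j1937 Ω = 1940∠86.9° Ω.

Z = 106 + j1937 Ω = 1940∠86.9° Ω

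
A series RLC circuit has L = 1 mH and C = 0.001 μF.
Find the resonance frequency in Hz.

Step 1 — Resonance condition Im(Z)=0 gives ω₀ = 1/√(LC).
Step 2 — ω₀ = 1/√(0.001·1e-09) = 1e+06 rad/s.
Step 3 — f₀ = ω₀/(2π) = 1.592e+05 Hz.

f₀ = 1.592e+05 Hz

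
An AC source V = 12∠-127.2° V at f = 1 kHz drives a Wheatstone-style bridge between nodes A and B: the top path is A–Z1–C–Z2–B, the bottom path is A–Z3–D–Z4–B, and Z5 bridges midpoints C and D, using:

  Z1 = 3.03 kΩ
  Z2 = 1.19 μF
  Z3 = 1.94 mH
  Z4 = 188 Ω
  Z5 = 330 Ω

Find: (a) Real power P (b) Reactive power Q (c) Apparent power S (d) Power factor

Step 1 — Angular frequency: ω = 2π·f = 2π·1000 = 6283 rad/s.
Step 2 — Component impedances:
  Z1: Z = R = 3030 Ω
  Z2: Z = 1/(jωC) = -j/(ω·C) = 0 - j133.7 Ω
  Z3: Z = jωL = j·6283·0.00194 = 0 + j12.19 Ω
  Z4: Z = R = 188 Ω
  Z5: Z = R = 330 Ω
Step 3 — Bridge requires nodal analysis (the Z5 bridge couples midpoints C and D, so the two paths cannot be reduced to a simple series/parallel combination). Setting node B to ground and injecting 1 A at node A, the 3-node admittance system at A, C, D solves to V_A = Z_AB = 120.6 - j7.292 Ω = 120.8∠-3.5° Ω.
Step 4 — Source phasor: V = 12∠-127.2° V = -7.255 - j9.558 V.
Step 5 — Current: I = V / Z = -0.05516 - j0.08258 A = 0.09931∠-123.7° A.
Step 6 — Complex power: S = V·I* = 1.189 - j0.07191 VA.
Step 7 — Real power: P = Re(S) = 1.189 W.
Step 8 — Reactive power: Q = Im(S) = -0.07191 VAR.
Step 9 — Apparent power: |S| = 1.192 VA.
Step 10 — Power factor: PF = P/|S| = 0.9982 (leading).

(a) P = 1.189 W  (b) Q = -0.07191 VAR  (c) S = 1.192 VA  (d) PF = 0.9982 (leading)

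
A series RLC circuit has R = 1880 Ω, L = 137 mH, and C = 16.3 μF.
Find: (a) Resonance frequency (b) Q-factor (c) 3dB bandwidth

Step 1 — Resonance: ω₀ = 1/√(LC) = 1/√(0.137·1.63e-05) = 669.2 rad/s.
Step 2 — f₀ = ω₀/(2π) = 106.5 Hz.
Step 3 — Series Q: Q = ω₀L/R = 669.2·0.137/1880 = 0.04877.
Step 4 — Bandwidth: Δω = ω₀/Q = 1.372e+04 rad/s; BW = Δω/(2π) = 2184 Hz.

(a) f₀ = 106.5 Hz  (b) Q = 0.04877  (c) BW = 2184 Hz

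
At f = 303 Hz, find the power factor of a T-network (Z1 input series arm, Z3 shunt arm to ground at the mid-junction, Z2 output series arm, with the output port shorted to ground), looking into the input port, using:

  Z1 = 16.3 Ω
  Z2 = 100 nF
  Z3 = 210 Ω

Step 1 — Angular frequency: ω = 2π·f = 2π·303 = 1904 rad/s.
Step 2 — Component impedances:
  Z1: Z = R = 16.3 Ω
  Z2: Z = 1/(jωC) = -j/(ω·C) = 0 - j5253 Ω
  Z3: Z = R = 210 Ω
Step 3 — With the output port shorted to ground, the output series arm Z2 runs from the junction to ground; the shunt arm Z3 also runs from the junction to ground. They appear in parallel: Z3 || Z2 = 209.7 - j8.382 Ω.
Step 4 — Series with input arm Z1: Z_in = Z1 + (Z3 || Z2) = 226 - j8.382 Ω = 226.1∠-2.1° Ω.
Step 5 — Power factor: PF = cos(φ) = Re(Z)/|Z| = 225.96/226.12 = 0.9993.
Step 6 — Type: Im(Z) = -8.382 ⇒ leading (phase φ = -2.1°).

PF = 0.9993 (leading, φ = -2.1°)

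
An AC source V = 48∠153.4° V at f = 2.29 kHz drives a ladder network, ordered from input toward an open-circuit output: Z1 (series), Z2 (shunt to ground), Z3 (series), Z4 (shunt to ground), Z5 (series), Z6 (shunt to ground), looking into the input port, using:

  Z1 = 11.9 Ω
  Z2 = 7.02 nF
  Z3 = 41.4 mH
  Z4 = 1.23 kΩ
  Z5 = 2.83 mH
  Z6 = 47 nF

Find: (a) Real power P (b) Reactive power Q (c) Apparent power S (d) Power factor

Step 1 — Angular frequency: ω = 2π·f = 2π·2290 = 1.439e+04 rad/s.
Step 2 — Component impedances:
  Z1: Z = R = 11.9 Ω
  Z2: Z = 1/(jωC) = -j/(ω·C) = 0 - j9900 Ω
  Z3: Z = jωL = j·1.439e+04·0.0414 = 0 + j595.7 Ω
  Z4: Z = R = 1230 Ω
  Z5: Z = jωL = j·1.439e+04·0.00283 = 0 + j40.72 Ω
  Z6: Z = 1/(jωC) = -j/(ω·C) = 0 - j1479 Ω
Step 3 — Ladder network (open output): work backward from the far end, alternating series and parallel combinations. Z_in = 716.9 - j62.39 Ω = 719.6∠-5.0° Ω.
Step 4 — Source phasor: V = 48∠153.4° V = -42.92 + j21.49 V.
Step 5 — Current: I = V / Z = -0.06201 + j0.02458 A = 0.0667∠158.4° A.
Step 6 — Complex power: S = V·I* = 3.19 - j0.2776 VA.
Step 7 — Real power: P = Re(S) = 3.19 W.
Step 8 — Reactive power: Q = Im(S) = -0.2776 VAR.
Step 9 — Apparent power: |S| = 3.202 VA.
Step 10 — Power factor: PF = P/|S| = 0.9962 (leading).

(a) P = 3.19 W  (b) Q = -0.2776 VAR  (c) S = 3.202 VA  (d) PF = 0.9962 (leading)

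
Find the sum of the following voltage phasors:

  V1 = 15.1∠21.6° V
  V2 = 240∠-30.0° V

Step 1 — Convert each phasor to rectangular form:
  V1 = 15.1·(cos(21.6°) + j·sin(21.6°)) = 14.04 + j5.559 V
  V2 = 240·(cos(-30.0°) + j·sin(-30.0°)) = 207.8 - j120 V
Step 2 — Sum components: V_total = 221.9 - j114.4 V.
Step 3 — Convert to polar: |V_total| = 249.7 V, ∠V_total = -27.3°.

V_total = 249.7∠-27.3° V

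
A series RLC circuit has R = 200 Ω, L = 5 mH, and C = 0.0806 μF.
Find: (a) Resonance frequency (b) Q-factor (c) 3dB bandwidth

Step 1 — Resonance: ω₀ = 1/√(LC) = 1/√(0.005·8.06e-08) = 4.981e+04 rad/s.
Step 2 — f₀ = ω₀/(2π) = 7928 Hz.
Step 3 — Series Q: Q = ω₀L/R = 4.981e+04·0.005/200 = 1.245.
Step 4 — Bandwidth: Δω = ω₀/Q = 4e+04 rad/s; BW = Δω/(2π) = 6366 Hz.

(a) f₀ = 7928 Hz  (b) Q = 1.245  (c) BW = 6366 Hz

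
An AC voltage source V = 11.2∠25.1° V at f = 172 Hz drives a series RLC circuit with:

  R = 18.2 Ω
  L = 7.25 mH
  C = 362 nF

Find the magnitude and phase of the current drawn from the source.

Step 1 — Angular frequency: ω = 2π·f = 2π·172 = 1081 rad/s.
Step 2 — Component impedances:
  R: Z = R = 18.2 Ω
  L: Z = jωL = j·1081·0.00725 = 0 + j7.835 Ω
  C: Z = 1/(jωC) = -j/(ω·C) = 0 - j2556 Ω
Step 3 — Series combination: Z_total = R + L + C = 18.2 - j2548 Ω = 2548∠-89.6° Ω.
Step 4 — Source phasor: V = 11.2∠25.1° V = 10.14 + j4.751 V.
Step 5 — Ohm's law: I = V / Z_total = (10.14 + j4.751) / (18.2 - j2548) = -0.001836 + j0.003993 A.
Step 6 — Convert to polar: |I| = 0.004395 A, ∠I = 114.7°.

I = 0.004395∠114.7° A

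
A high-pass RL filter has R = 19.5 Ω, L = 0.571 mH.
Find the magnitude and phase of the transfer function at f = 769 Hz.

Step 1 — Angular frequency: ω = 2π·769 = 4832 rad/s.
Step 2 — Transfer function: H(jω) = jωL/(R + jωL).
Step 3 — Numerator jωL = j·2.759; denominator R + jωL = 19.5 + j2.759.
Step 4 — H = 0.01962 + j0.1387.
Step 5 — Magnitude: |H| = 0.1401 (-17.1 dB); phase: φ = 81.9°.

|H| = 0.1401 (-17.1 dB), φ = 81.9°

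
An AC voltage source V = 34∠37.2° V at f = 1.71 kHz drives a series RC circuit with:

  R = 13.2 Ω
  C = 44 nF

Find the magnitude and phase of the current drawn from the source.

Step 1 — Angular frequency: ω = 2π·f = 2π·1710 = 1.074e+04 rad/s.
Step 2 — Component impedances:
  R: Z = R = 13.2 Ω
  C: Z = 1/(jωC) = -j/(ω·C) = 0 - j2115 Ω
Step 3 — Series combination: Z_total = R + C = 13.2 - j2115 Ω = 2115∠-89.6° Ω.
Step 4 — Source phasor: V = 34∠37.2° V = 27.08 + j20.56 V.
Step 5 — Ohm's law: I = V / Z_total = (27.08 + j20.56) / (13.2 - j2115) = -0.009638 + j0.01286 A.
Step 6 — Convert to polar: |I| = 0.01607 A, ∠I = 126.8°.

I = 0.01607∠126.8° A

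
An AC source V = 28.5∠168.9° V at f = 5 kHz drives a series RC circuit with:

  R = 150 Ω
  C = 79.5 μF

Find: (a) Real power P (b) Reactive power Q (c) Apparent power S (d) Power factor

Step 1 — Angular frequency: ω = 2π·f = 2π·5000 = 3.142e+04 rad/s.
Step 2 — Component impedances:
  R: Z = R = 150 Ω
  C: Z = 1/(jωC) = -j/(ω·C) = 0 - j0.4004 Ω
Step 3 — Series combination: Z_total = R + C = 150 - j0.4004 Ω = 150∠-0.2° Ω.
Step 4 — Source phasor: V = 28.5∠168.9° V = -27.97 + j5.487 V.
Step 5 — Current: I = V / Z = -0.1865 + j0.03608 A = 0.19∠169.1° A.
Step 6 — Complex power: S = V·I* = 5.415 - j0.01445 VA.
Step 7 — Real power: P = Re(S) = 5.415 W.
Step 8 — Reactive power: Q = Im(S) = -0.01445 VAR.
Step 9 — Apparent power: |S| = 5.415 VA.
Step 10 — Power factor: PF = P/|S| = 1 (leading).

(a) P = 5.415 W  (b) Q = -0.01445 VAR  (c) S = 5.415 VA  (d) PF = 1 (leading)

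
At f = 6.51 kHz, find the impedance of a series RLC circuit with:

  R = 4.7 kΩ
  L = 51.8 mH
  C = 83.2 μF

Step 1 — Angular frequency: ω = 2π·f = 2π·6510 = 4.09e+04 rad/s.
Step 2 — Component impedances:
  R: Z = R = 4700 Ω
  L: Z = jωL = j·4.09e+04·0.0518 = 0 + j2119 Ω
  C: Z = 1/(jωC) = -j/(ω·C) = 0 - j0.2938 Ω
Step 3 — Series combination: Z_total = R + L + C = 4700 + j2119 Ω = 5155∠24.3° Ω.

Z = 4700 + j2119 Ω = 5155∠24.3° Ω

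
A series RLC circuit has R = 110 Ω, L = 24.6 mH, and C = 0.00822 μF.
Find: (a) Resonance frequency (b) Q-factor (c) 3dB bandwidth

Step 1 — Resonance condition Im(Z)=0 gives ω₀ = 1/√(LC).
Step 2 — ω₀ = 1/√(0.0246·8.22e-09) = 7.032e+04 rad/s.
Step 3 — f₀ = ω₀/(2π) = 1.119e+04 Hz.
Step 4 — Series Q: Q = ω₀L/R = 7.032e+04·0.0246/110 = 15.73.
Step 5 — 3dB bandwidth: Δω = ω₀/Q = 4472 rad/s; BW = Δω/(2π) = 711.7 Hz.

(a) f₀ = 1.119e+04 Hz  (b) Q = 15.73  (c) BW = 711.7 Hz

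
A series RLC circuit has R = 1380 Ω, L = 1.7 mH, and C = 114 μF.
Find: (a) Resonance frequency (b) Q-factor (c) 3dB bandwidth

Step 1 — Resonance condition Im(Z)=0 gives ω₀ = 1/√(LC).
Step 2 — ω₀ = 1/√(0.0017·0.000114) = 2272 rad/s.
Step 3 — f₀ = ω₀/(2π) = 361.5 Hz.
Step 4 — Series Q: Q = ω₀L/R = 2272·0.0017/1380 = 0.002798.
Step 5 — 3dB bandwidth: Δω = ω₀/Q = 8.118e+05 rad/s; BW = Δω/(2π) = 1.292e+05 Hz.

(a) f₀ = 361.5 Hz  (b) Q = 0.002798  (c) BW = 1.292e+05 Hz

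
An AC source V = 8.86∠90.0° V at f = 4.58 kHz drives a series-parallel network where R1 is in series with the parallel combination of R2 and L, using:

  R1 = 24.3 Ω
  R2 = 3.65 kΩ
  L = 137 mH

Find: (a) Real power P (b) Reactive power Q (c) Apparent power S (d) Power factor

Step 1 — Angular frequency: ω = 2π·f = 2π·4580 = 2.878e+04 rad/s.
Step 2 — Component impedances:
  R1: Z = R = 24.3 Ω
  R2: Z = R = 3650 Ω
  L: Z = jωL = j·2.878e+04·0.137 = 0 + j3942 Ω
Step 3 — Parallel branch: R2 || L = 1/(1/R2 + 1/L) = 1965 + j1820 Ω.
Step 4 — Series with R1: Z_total = R1 + (R2 || L) = 1990 + j1820 Ω = 2696∠42.4° Ω.
Step 5 — Source phasor: V = 8.86∠90.0° V = 0 + j8.86 V.
Step 6 — Current: I = V / Z = 0.002218 + j0.002425 A = 0.003286∠47.6° A.
Step 7 — Complex power: S = V·I* = 0.02148 + j0.01965 VA.
Step 8 — Real power: P = Re(S) = 0.02148 W.
Step 9 — Reactive power: Q = Im(S) = 0.01965 VAR.
Step 10 — Apparent power: |S| = 0.02911 VA.
Step 11 — Power factor: PF = P/|S| = 0.7379 (lagging).

(a) P = 0.02148 W  (b) Q = 0.01965 VAR  (c) S = 0.02911 VA  (d) PF = 0.7379 (lagging)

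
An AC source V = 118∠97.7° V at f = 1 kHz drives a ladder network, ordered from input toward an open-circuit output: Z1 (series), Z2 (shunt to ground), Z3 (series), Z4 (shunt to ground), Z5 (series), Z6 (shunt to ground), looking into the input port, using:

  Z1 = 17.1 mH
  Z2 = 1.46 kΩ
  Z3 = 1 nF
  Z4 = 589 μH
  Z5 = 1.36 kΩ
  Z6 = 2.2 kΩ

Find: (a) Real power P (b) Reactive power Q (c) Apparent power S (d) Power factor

Step 1 — Angular frequency: ω = 2π·f = 2π·1000 = 6283 rad/s.
Step 2 — Component impedances:
  Z1: Z = jωL = j·6283·0.0171 = 0 + j107.4 Ω
  Z2: Z = R = 1460 Ω
  Z3: Z = 1/(jωC) = -j/(ω·C) = 0 - j1.592e+05 Ω
  Z4: Z = jωL = j·6283·0.000589 = 0 + j3.701 Ω
  Z5: Z = R = 1360 Ω
  Z6: Z = R = 2200 Ω
Step 3 — Ladder network (open output): work backward from the far end, alternating series and parallel combinations. Z_in = 1460 + j94.05 Ω = 1463∠3.7° Ω.
Step 4 — Source phasor: V = 118∠97.7° V = -15.81 + j116.9 V.
Step 5 — Current: I = V / Z = -0.005646 + j0.08046 A = 0.08066∠94.0° A.
Step 6 — Complex power: S = V·I* = 9.498 + j0.6119 VA.
Step 7 — Real power: P = Re(S) = 9.498 W.
Step 8 — Reactive power: Q = Im(S) = 0.6119 VAR.
Step 9 — Apparent power: |S| = 9.518 VA.
Step 10 — Power factor: PF = P/|S| = 0.9979 (lagging).

(a) P = 9.498 W  (b) Q = 0.6119 VAR  (c) S = 9.518 VA  (d) PF = 0.9979 (lagging)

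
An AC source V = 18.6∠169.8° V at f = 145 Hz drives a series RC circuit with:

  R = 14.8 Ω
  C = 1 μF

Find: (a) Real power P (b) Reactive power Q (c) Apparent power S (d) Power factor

Step 1 — Angular frequency: ω = 2π·f = 2π·145 = 911.1 rad/s.
Step 2 — Component impedances:
  R: Z = R = 14.8 Ω
  C: Z = 1/(jωC) = -j/(ω·C) = 0 - j1098 Ω
Step 3 — Series combination: Z_total = R + C = 14.8 - j1098 Ω = 1098∠-89.2° Ω.
Step 4 — Source phasor: V = 18.6∠169.8° V = -18.31 + j3.294 V.
Step 5 — Current: I = V / Z = -0.003225 - j0.01663 A = 0.01694∠-101.0° A.
Step 6 — Complex power: S = V·I* = 0.004249 - j0.3151 VA.
Step 7 — Real power: P = Re(S) = 0.004249 W.
Step 8 — Reactive power: Q = Im(S) = -0.3151 VAR.
Step 9 — Apparent power: |S| = 0.3152 VA.
Step 10 — Power factor: PF = P/|S| = 0.01348 (leading).

(a) P = 0.004249 W  (b) Q = -0.3151 VAR  (c) S = 0.3152 VA  (d) PF = 0.01348 (leading)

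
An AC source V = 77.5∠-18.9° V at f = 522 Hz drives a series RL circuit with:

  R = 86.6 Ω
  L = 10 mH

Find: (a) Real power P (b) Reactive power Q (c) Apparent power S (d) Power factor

Step 1 — Angular frequency: ω = 2π·f = 2π·522 = 3280 rad/s.
Step 2 — Component impedances:
  R: Z = R = 86.6 Ω
  L: Z = jωL = j·3280·0.01 = 0 + j32.8 Ω
Step 3 — Series combination: Z_total = R + L = 86.6 + j32.8 Ω = 92.6∠20.7° Ω.
Step 4 — Source phasor: V = 77.5∠-18.9° V = 73.32 - j25.1 V.
Step 5 — Current: I = V / Z = 0.6444 - j0.534 A = 0.8369∠-39.6° A.
Step 6 — Complex power: S = V·I* = 60.66 + j22.97 VA.
Step 7 — Real power: P = Re(S) = 60.66 W.
Step 8 — Reactive power: Q = Im(S) = 22.97 VAR.
Step 9 — Apparent power: |S| = 64.86 VA.
Step 10 — Power factor: PF = P/|S| = 0.9352 (lagging).

(a) P = 60.66 W  (b) Q = 22.97 VAR  (c) S = 64.86 VA  (d) PF = 0.9352 (lagging)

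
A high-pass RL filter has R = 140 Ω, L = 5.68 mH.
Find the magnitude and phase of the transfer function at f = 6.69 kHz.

Step 1 — Angular frequency: ω = 2π·6690 = 4.203e+04 rad/s.
Step 2 — Transfer function: H(jω) = jωL/(R + jωL).
Step 3 — Numerator jωL = j·238.8; denominator R + jωL = 140 + j238.8.
Step 4 — H = 0.7441 + j0.4363.
Step 5 — Magnitude: |H| = 0.8626 (-1.3 dB); phase: φ = 30.4°.

|H| = 0.8626 (-1.3 dB), φ = 30.4°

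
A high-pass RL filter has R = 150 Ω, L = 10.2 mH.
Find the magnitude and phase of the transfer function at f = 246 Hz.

Step 1 — Angular frequency: ω = 2π·246 = 1546 rad/s.
Step 2 — Transfer function: H(jω) = jωL/(R + jωL).
Step 3 — Numerator jωL = j·15.77; denominator R + jωL = 150 + j15.77.
Step 4 — H = 0.01093 + j0.104.
Step 5 — Magnitude: |H| = 0.1045 (-19.6 dB); phase: φ = 84.0°.

|H| = 0.1045 (-19.6 dB), φ = 84.0°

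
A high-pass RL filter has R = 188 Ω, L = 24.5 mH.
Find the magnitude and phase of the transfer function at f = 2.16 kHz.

Step 1 — Angular frequency: ω = 2π·2160 = 1.357e+04 rad/s.
Step 2 — Transfer function: H(jω) = jωL/(R + jωL).
Step 3 — Numerator jωL = j·332.5; denominator R + jωL = 188 + j332.5.
Step 4 — H = 0.7578 + j0.4284.
Step 5 — Magnitude: |H| = 0.8705 (-1.2 dB); phase: φ = 29.5°.

|H| = 0.8705 (-1.2 dB), φ = 29.5°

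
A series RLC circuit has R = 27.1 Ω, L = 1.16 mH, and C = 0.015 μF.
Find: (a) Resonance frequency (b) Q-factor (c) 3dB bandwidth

Step 1 — Resonance condition Im(Z)=0 gives ω₀ = 1/√(LC).
Step 2 — ω₀ = 1/√(0.00116·1.5e-08) = 2.397e+05 rad/s.
Step 3 — f₀ = ω₀/(2π) = 3.815e+04 Hz.
Step 4 — Series Q: Q = ω₀L/R = 2.397e+05·0.00116/27.1 = 10.26.
Step 5 — 3dB bandwidth: Δω = ω₀/Q = 2.336e+04 rad/s; BW = Δω/(2π) = 3718 Hz.

(a) f₀ = 3.815e+04 Hz  (b) Q = 10.26  (c) BW = 3718 Hz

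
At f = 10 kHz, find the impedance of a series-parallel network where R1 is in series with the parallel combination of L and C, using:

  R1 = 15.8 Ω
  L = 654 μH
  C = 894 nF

Step 1 — Angular frequency: ω = 2π·f = 2π·1e+04 = 6.283e+04 rad/s.
Step 2 — Component impedances:
  R1: Z = R = 15.8 Ω
  L: Z = jωL = j·6.283e+04·0.000654 = 0 + j41.09 Ω
  C: Z = 1/(jωC) = -j/(ω·C) = 0 - j17.8 Ω
Step 3 — Parallel branch: L || C = 1/(1/L + 1/C) = 0 - j31.41 Ω.
Step 4 — Series with R1: Z_total = R1 + (L || C) = 15.8 - j31.41 Ω = 35.16∠-63.3° Ω.

Z = 15.8 - j31.41 Ω = 35.16∠-63.3° Ω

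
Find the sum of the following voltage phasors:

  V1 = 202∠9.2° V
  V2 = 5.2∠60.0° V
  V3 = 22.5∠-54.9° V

Step 1 — Convert each phasor to rectangular form:
  V1 = 202·(cos(9.2°) + j·sin(9.2°)) = 199.4 + j32.3 V
  V2 = 5.2·(cos(60.0°) + j·sin(60.0°)) = 2.6 + j4.503 V
  V3 = 22.5·(cos(-54.9°) + j·sin(-54.9°)) = 12.94 - j18.41 V
Step 2 — Sum components: V_total = 214.9 + j18.39 V.
Step 3 — Convert to polar: |V_total| = 215.7 V, ∠V_total = 4.9°.

V_total = 215.7∠4.9° V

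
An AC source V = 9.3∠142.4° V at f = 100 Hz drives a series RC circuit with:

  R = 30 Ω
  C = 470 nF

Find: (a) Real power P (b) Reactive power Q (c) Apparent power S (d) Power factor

Step 1 — Angular frequency: ω = 2π·f = 2π·100 = 628.3 rad/s.
Step 2 — Component impedances:
  R: Z = R = 30 Ω
  C: Z = 1/(jωC) = -j/(ω·C) = 0 - j3386 Ω
Step 3 — Series combination: Z_total = R + C = 30 - j3386 Ω = 3386∠-89.5° Ω.
Step 4 — Source phasor: V = 9.3∠142.4° V = -7.368 + j5.674 V.
Step 5 — Current: I = V / Z = -0.001695 - j0.002161 A = 0.002746∠-128.1° A.
Step 6 — Complex power: S = V·I* = 0.0002263 - j0.02554 VA.
Step 7 — Real power: P = Re(S) = 0.0002263 W.
Step 8 — Reactive power: Q = Im(S) = -0.02554 VAR.
Step 9 — Apparent power: |S| = 0.02554 VA.
Step 10 — Power factor: PF = P/|S| = 0.008859 (leading).

(a) P = 0.0002263 W  (b) Q = -0.02554 VAR  (c) S = 0.02554 VA  (d) PF = 0.008859 (leading)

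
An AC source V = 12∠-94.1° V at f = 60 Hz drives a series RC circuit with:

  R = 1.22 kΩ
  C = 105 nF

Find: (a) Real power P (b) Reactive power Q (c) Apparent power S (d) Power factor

Step 1 — Angular frequency: ω = 2π·f = 2π·60 = 377 rad/s.
Step 2 — Component impedances:
  R: Z = R = 1220 Ω
  C: Z = 1/(jωC) = -j/(ω·C) = 0 - j2.526e+04 Ω
Step 3 — Series combination: Z_total = R + C = 1220 - j2.526e+04 Ω = 2.529e+04∠-87.2° Ω.
Step 4 — Source phasor: V = 12∠-94.1° V = -0.858 - j11.97 V.
Step 5 — Current: I = V / Z = 0.0004711 - j5.671e-05 A = 0.0004745∠-6.9° A.
Step 6 — Complex power: S = V·I* = 0.0002746 - j0.005687 VA.
Step 7 — Real power: P = Re(S) = 0.0002746 W.
Step 8 — Reactive power: Q = Im(S) = -0.005687 VAR.
Step 9 — Apparent power: |S| = 0.005693 VA.
Step 10 — Power factor: PF = P/|S| = 0.04824 (leading).

(a) P = 0.0002746 W  (b) Q = -0.005687 VAR  (c) S = 0.005693 VA  (d) PF = 0.04824 (leading)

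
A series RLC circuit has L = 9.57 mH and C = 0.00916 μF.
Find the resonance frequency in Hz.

Step 1 — Resonance condition Im(Z)=0 gives ω₀ = 1/√(LC).
Step 2 — ω₀ = 1/√(0.00957·9.16e-09) = 1.068e+05 rad/s.
Step 3 — f₀ = ω₀/(2π) = 1.7e+04 Hz.

f₀ = 1.7e+04 Hz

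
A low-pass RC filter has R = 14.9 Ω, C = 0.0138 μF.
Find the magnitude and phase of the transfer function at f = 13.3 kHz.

Step 1 — Angular frequency: ω = 2π·1.33e+04 = 8.357e+04 rad/s.
Step 2 — Transfer function: H(jω) = 1/(1 + jωRC).
Step 3 — Denominator: 1 + jωRC = 1 + j·8.357e+04·14.9·1.38e-08 = 1 + j0.01718.
Step 4 — H = 0.9997 - j0.01718.
Step 5 — Magnitude: |H| = 0.9999 (-0.0 dB); phase: φ = -1.0°.

|H| = 0.9999 (-0.0 dB), φ = -1.0°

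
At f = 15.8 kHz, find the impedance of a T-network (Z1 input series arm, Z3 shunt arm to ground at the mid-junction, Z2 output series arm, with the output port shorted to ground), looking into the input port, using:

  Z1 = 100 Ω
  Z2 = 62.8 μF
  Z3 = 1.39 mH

Step 1 — Angular frequency: ω = 2π·f = 2π·1.58e+04 = 9.927e+04 rad/s.
Step 2 — Component impedances:
  Z1: Z = R = 100 Ω
  Z2: Z = 1/(jωC) = -j/(ω·C) = 0 - j0.1604 Ω
  Z3: Z = jωL = j·9.927e+04·0.00139 = 0 + j138 Ω
Step 3 — With the output port shorted to ground, the output series arm Z2 runs from the junction to ground; the shunt arm Z3 also runs from the junction to ground. They appear in parallel: Z3 || Z2 = 0 - j0.1606 Ω.
Step 4 — Series with input arm Z1: Z_in = Z1 + (Z3 || Z2) = 100 - j0.1606 Ω = 100∠-0.1° Ω.

Z = 100 - j0.1606 Ω = 100∠-0.1° Ω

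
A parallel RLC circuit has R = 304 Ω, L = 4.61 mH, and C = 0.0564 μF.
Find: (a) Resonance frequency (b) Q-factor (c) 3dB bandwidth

Step 1 — Resonance: ω₀ = 1/√(LC) = 1/√(0.00461·5.64e-08) = 6.202e+04 rad/s.
Step 2 — f₀ = ω₀/(2π) = 9870 Hz.
Step 3 — Parallel Q: Q = R/(ω₀L) = 304/(6.202e+04·0.00461) = 1.063.
Step 4 — Bandwidth: Δω = ω₀/Q = 5.832e+04 rad/s; BW = Δω/(2π) = 9283 Hz.

(a) f₀ = 9870 Hz  (b) Q = 1.063  (c) BW = 9283 Hz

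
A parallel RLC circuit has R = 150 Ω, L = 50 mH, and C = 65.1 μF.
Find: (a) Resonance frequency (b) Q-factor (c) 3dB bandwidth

Step 1 — Resonance: ω₀ = 1/√(LC) = 1/√(0.05·6.51e-05) = 554.3 rad/s.
Step 2 — f₀ = ω₀/(2π) = 88.22 Hz.
Step 3 — Parallel Q: Q = R/(ω₀L) = 150/(554.3·0.05) = 5.412.
Step 4 — Bandwidth: Δω = ω₀/Q = 102.4 rad/s; BW = Δω/(2π) = 16.3 Hz.

(a) f₀ = 88.22 Hz  (b) Q = 5.412  (c) BW = 16.3 Hz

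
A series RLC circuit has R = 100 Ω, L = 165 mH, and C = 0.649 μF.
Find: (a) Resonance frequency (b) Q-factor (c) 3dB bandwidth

Step 1 — Resonance: ω₀ = 1/√(LC) = 1/√(0.165·6.49e-07) = 3056 rad/s.
Step 2 — f₀ = ω₀/(2π) = 486.4 Hz.
Step 3 — Series Q: Q = ω₀L/R = 3056·0.165/100 = 5.042.
Step 4 — Bandwidth: Δω = ω₀/Q = 606.1 rad/s; BW = Δω/(2π) = 96.46 Hz.

(a) f₀ = 486.4 Hz  (b) Q = 5.042  (c) BW = 96.46 Hz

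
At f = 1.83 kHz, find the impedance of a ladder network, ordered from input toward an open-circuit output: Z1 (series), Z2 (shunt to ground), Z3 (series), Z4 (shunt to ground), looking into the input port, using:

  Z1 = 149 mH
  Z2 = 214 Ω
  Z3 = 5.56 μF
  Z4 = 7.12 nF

Step 1 — Angular frequency: ω = 2π·f = 2π·1830 = 1.15e+04 rad/s.
Step 2 — Component impedances:
  Z1: Z = jωL = j·1.15e+04·0.149 = 0 + j1713 Ω
  Z2: Z = R = 214 Ω
  Z3: Z = 1/(jωC) = -j/(ω·C) = 0 - j15.64 Ω
  Z4: Z = 1/(jωC) = -j/(ω·C) = 0 - j1.221e+04 Ω
Step 3 — Ladder network (open output): work backward from the far end, alternating series and parallel combinations. Z_in = 213.9 + j1709 Ω = 1723∠82.9° Ω.

Z = 213.9 + j1709 Ω = 1723∠82.9° Ω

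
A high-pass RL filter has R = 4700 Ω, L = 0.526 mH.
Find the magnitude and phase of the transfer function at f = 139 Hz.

Step 1 — Angular frequency: ω = 2π·139 = 873.4 rad/s.
Step 2 — Transfer function: H(jω) = jωL/(R + jωL).
Step 3 — Numerator jωL = j·0.4594; denominator R + jωL = 4700 + j0.4594.
Step 4 — H = 9.554e-09 + j9.774e-05.
Step 5 — Magnitude: |H| = 9.774e-05 (-80.2 dB); phase: φ = 90.0°.

|H| = 9.774e-05 (-80.2 dB), φ = 90.0°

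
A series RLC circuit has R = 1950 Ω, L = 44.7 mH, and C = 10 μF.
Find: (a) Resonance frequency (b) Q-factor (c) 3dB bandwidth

Step 1 — Resonance: ω₀ = 1/√(LC) = 1/√(0.0447·1e-05) = 1496 rad/s.
Step 2 — f₀ = ω₀/(2π) = 238 Hz.
Step 3 — Series Q: Q = ω₀L/R = 1496·0.0447/1950 = 0.03429.
Step 4 — Bandwidth: Δω = ω₀/Q = 4.362e+04 rad/s; BW = Δω/(2π) = 6943 Hz.

(a) f₀ = 238 Hz  (b) Q = 0.03429  (c) BW = 6943 Hz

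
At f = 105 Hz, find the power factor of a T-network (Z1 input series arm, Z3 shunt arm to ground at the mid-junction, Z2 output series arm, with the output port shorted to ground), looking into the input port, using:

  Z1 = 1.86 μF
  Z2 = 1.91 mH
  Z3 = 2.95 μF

Step 1 — Angular frequency: ω = 2π·f = 2π·105 = 659.7 rad/s.
Step 2 — Component impedances:
  Z1: Z = 1/(jωC) = -j/(ω·C) = 0 - j814.9 Ω
  Z2: Z = jωL = j·659.7·0.00191 = 0 + j1.26 Ω
  Z3: Z = 1/(jωC) = -j/(ω·C) = 0 - j513.8 Ω
Step 3 — With the output port shorted to ground, the output series arm Z2 runs from the junction to ground; the shunt arm Z3 also runs from the junction to ground. They appear in parallel: Z3 || Z2 = 0 + j1.263 Ω.
Step 4 — Series with input arm Z1: Z_in = Z1 + (Z3 || Z2) = 0 - j813.7 Ω = 813.7∠-90.0° Ω.
Step 5 — Power factor: PF = cos(φ) = Re(Z)/|Z| = 0/813.7 = 0.
Step 6 — Type: Im(Z) = -813.7 ⇒ leading (phase φ = -90.0°).

PF = 0 (leading, φ = -90.0°)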